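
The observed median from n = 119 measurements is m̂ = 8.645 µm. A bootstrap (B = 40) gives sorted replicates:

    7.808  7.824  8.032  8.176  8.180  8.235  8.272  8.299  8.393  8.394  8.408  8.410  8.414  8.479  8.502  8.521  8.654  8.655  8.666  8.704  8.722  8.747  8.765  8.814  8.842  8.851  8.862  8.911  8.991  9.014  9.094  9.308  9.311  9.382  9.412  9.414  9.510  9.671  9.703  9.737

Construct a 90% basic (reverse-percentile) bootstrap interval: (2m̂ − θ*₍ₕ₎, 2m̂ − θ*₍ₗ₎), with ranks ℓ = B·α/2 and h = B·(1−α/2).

Percentile endpoints at ranks 2 and 38: θ*₍2₎ = 7.824, θ*₍38₎ = 9.671.
Basic interval reflects these around m̂:
  lower = 2 × 8.645 − 9.671 = 7.619
  upper = 2 × 8.645 − 7.824 = 9.466

(7.619, 9.466)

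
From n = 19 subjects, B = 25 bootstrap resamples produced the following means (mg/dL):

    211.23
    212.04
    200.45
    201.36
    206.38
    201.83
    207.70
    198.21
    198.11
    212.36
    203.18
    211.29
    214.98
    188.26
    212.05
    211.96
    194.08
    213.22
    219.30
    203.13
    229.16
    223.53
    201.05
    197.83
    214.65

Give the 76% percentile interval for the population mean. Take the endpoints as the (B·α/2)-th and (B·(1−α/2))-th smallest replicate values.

Sorted replicates: 188.26, 194.08, 197.83, 198.11, 198.21, 200.45, 201.05, 201.36, 201.83, 203.13, 203.18, 206.38, 207.70, 211.23, 211.29, 211.96, 212.04, 212.05, 212.36, 213.22, 214.65, 214.98, 219.30, 223.53, 229.16
α = 0.24; lower rank = 25 × 0.120 = 3; upper rank = 25 × 0.880 = 22.
The 3rd smallest replicate is 197.83; the 22nd is 214.98.

(197.83, 214.98)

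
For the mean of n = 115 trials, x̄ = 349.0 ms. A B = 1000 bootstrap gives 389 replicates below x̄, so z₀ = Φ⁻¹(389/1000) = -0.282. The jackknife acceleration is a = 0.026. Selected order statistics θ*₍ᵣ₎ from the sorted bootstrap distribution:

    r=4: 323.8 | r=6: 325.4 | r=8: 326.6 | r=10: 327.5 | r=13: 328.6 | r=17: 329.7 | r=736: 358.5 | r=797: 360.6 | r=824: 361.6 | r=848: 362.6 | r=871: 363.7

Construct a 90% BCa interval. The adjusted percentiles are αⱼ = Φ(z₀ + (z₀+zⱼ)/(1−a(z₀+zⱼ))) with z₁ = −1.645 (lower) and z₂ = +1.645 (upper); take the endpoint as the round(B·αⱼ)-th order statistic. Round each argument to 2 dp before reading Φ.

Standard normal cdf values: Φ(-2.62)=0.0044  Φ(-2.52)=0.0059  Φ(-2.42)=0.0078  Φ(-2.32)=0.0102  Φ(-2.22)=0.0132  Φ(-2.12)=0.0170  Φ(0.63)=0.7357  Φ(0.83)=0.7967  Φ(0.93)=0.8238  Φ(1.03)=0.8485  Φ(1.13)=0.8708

Lower: z₀ + z₁ = -0.282 + (-1.645) = -1.927; 1 − a(z₀+z₁) = 1 − (0.026)(-1.927) = 1.0501; argument = -0.282 + (-1.927)/1.0501 = -2.1171 → -2.12.
α₁ = Φ(-2.12) = 0.0170; rank = round(1000 × 0.0170) = 17; θ*₍17₎ = 329.7.
Upper: z₀ + z₂ = 1.363; 1 − a(z₀+z₂) = 0.9646; argument = 1.1311 → 1.13; α₂ = 0.8708; rank = 871; θ*₍871₎ = 363.7.

(329.7, 363.7)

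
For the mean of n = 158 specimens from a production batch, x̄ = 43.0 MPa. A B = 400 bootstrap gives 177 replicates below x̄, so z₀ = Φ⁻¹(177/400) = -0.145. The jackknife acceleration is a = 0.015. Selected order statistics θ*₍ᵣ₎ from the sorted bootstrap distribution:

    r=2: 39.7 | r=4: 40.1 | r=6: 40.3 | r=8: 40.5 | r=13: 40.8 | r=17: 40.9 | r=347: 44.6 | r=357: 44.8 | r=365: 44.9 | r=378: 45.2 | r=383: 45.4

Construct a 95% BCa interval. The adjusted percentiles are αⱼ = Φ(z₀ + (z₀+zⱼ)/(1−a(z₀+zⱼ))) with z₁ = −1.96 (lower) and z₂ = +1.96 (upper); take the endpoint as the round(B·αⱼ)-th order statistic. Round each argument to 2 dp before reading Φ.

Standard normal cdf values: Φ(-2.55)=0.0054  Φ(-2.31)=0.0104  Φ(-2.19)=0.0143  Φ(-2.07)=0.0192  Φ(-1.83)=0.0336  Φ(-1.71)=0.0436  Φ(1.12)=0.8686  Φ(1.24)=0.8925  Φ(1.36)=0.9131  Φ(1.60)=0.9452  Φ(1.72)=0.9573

Lower: z₀ + z₁ = -0.145 + (-1.960) = -2.105; 1 − a(z₀+z₁) = 1 − (0.015)(-2.105) = 1.0316; argument = -0.145 + (-2.105)/1.0316 = -2.1856 → -2.19.
α₁ = Φ(-2.19) = 0.0143; rank = round(400 × 0.0143) = 6; θ*₍6₎ = 40.3.
Upper: z₀ + z₂ = 1.815; 1 − a(z₀+z₂) = 0.9728; argument = 1.7208 → 1.72; α₂ = 0.9573; rank = 383; θ*₍383₎ = 45.4.

(40.3, 45.4)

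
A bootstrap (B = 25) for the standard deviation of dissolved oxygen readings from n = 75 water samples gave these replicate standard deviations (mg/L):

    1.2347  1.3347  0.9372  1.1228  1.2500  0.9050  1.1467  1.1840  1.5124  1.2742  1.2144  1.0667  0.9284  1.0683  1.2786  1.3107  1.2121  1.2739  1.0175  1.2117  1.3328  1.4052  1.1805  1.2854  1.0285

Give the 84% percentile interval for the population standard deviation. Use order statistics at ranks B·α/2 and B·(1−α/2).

(0.9284, 1.3347)

Sorted replicates: 0.9050, 0.9284, 0.9372, 1.0175, 1.0285, 1.0667, 1.0683, 1.1228, 1.1467, 1.1805, 1.1840, 1.2117, 1.2121, 1.2144, 1.2347, 1.2500, 1.2739, 1.2742, 1.2786, 1.2854, 1.3107, 1.3328, 1.3347, 1.4052, 1.5124
α = 0.16; lower rank = 25 × 0.080 = 2; upper rank = 25 × 0.920 = 23.
The 2nd smallest replicate is 0.9284; the 23rd is 1.3347.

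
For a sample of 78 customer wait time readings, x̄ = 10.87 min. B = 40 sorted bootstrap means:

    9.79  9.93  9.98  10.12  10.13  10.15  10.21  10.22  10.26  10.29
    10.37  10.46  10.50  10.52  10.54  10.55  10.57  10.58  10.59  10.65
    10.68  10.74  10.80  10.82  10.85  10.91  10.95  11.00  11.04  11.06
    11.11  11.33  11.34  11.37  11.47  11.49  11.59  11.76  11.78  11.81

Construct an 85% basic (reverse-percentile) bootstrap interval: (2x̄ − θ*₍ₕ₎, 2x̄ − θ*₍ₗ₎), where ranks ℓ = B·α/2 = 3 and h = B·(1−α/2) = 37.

Percentile endpoints at ranks 3 and 37: θ*₍3₎ = 9.98, θ*₍37₎ = 11.59.
Basic interval reflects these around x̄:
  lower = 2 × 10.87 − 11.59 = 10.15
  upper = 2 × 10.87 − 9.98 = 11.76

(10.15, 11.76)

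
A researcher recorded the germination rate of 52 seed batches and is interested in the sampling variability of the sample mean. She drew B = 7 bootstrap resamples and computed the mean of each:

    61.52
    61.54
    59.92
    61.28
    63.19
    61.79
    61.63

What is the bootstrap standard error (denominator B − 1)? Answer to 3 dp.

Bootstrap SE is the standard deviation of the 7 replicate means.
Mean of replicates: (61.52 + 61.54 + 59.92 + 61.28 + 63.19 + 61.79 + 61.63) / 7 = 430.8700 / 7 = 61.5529
Sum of squared deviations: (−0.0329)² + (−0.0129)² + (−1.6329)² + (−0.2729)² + (+1.6371)² + (+0.2371)² + (+0.0771)² = 5.4843
Variance = 5.4843 / 6 = 0.9141
SE* = √0.9141

SE* = 0.956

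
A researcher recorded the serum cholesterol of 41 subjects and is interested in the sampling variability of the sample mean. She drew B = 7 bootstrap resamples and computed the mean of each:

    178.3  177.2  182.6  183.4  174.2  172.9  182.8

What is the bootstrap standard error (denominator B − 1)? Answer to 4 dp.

SE* = 4.2890

Bootstrap SE is the standard deviation of the 7 replicate means.
Mean of replicates: (178.3 + 177.2 + 182.6 + 183.4 + 174.2 + 172.9 + 182.8) / 7 = 1251.40000 / 7 = 178.77143
Sum of squared deviations: (−0.47143)² + (−1.57143)² + (+3.82857)² + (+4.62857)² + (−4.57143)² + (−5.87143)² + (+4.02857)² = 110.37429
Variance = 110.37429 / 6 = 18.39571
SE* = √18.39571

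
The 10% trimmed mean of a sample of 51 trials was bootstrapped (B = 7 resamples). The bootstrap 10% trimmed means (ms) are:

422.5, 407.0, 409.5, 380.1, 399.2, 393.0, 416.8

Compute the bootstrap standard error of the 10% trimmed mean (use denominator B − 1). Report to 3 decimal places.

SE* = 14.495

Bootstrap SE is the standard deviation of the 7 replicate 10% trimmed means.
Mean of replicates: (422.5 + 407.0 + 409.5 + 380.1 + 399.2 + 393.0 + 416.8) / 7 = 2828.1000 / 7 = 404.0143
Sum of squared deviations: (+18.4857)² + (+2.9857)² + (+5.4857)² + (−23.9143)² + (−4.8143)² + (−11.0143)² + (+12.7857)² = 1260.5886
Variance = 1260.5886 / 6 = 210.0981
SE* = √210.0981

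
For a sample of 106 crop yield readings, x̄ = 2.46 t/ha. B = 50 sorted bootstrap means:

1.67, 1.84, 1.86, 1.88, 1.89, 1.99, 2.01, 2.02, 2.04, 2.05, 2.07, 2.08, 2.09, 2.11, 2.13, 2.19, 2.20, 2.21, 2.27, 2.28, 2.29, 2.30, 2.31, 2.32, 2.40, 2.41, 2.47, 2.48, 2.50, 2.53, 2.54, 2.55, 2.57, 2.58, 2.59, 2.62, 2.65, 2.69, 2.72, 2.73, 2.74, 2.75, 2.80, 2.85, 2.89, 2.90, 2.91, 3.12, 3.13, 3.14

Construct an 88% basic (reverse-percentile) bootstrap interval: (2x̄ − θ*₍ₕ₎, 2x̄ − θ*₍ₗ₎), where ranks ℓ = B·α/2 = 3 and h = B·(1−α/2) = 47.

(2.01, 3.06)

Percentile endpoints at ranks 3 and 47: θ*₍3₎ = 1.86, θ*₍47₎ = 2.91.
Basic interval reflects these around x̄:
  lower = 2 × 2.46 − 2.91 = 2.01
  upper = 2 × 2.46 − 1.86 = 3.06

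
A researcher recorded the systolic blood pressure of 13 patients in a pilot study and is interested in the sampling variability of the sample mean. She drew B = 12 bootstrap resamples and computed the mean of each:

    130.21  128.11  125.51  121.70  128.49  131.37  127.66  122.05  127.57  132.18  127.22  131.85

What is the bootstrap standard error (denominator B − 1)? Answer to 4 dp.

Bootstrap SE is the standard deviation of the 12 replicate means.
Mean of replicates: (130.21 + 128.11 + 125.51 + 121.70 + 128.49 + 131.37 + 127.66 + 122.05 + 127.57 + 132.18 + 127.22 + 131.85) / 12 = 1533.92000 / 12 = 127.82667
Sum of squared deviations: (+2.38333)² + (+0.28333)² + (−2.31667)² + (−6.12667)² + (+0.66333)² + (+3.54333)² + (−0.16667)² + (−5.77667)² + (−0.25667)² + (+4.35333)² + (−0.60667)² + (+4.02333)² = 130.62907
Variance = 130.62907 / 11 = 11.87537
SE* = √11.87537

SE* = 3.4461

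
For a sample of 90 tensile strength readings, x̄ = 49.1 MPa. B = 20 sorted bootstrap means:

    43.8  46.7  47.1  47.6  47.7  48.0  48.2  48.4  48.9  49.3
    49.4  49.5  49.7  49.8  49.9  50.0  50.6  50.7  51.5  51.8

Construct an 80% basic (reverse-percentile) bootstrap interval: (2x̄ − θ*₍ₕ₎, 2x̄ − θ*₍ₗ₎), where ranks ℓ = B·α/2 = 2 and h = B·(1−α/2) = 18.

Percentile endpoints at ranks 2 and 18: θ*₍2₎ = 46.7, θ*₍18₎ = 50.7.
Basic interval reflects these around x̄:
  lower = 2 × 49.1 − 50.7 = 47.5
  upper = 2 × 49.1 − 46.7 = 51.5

(47.5, 51.5)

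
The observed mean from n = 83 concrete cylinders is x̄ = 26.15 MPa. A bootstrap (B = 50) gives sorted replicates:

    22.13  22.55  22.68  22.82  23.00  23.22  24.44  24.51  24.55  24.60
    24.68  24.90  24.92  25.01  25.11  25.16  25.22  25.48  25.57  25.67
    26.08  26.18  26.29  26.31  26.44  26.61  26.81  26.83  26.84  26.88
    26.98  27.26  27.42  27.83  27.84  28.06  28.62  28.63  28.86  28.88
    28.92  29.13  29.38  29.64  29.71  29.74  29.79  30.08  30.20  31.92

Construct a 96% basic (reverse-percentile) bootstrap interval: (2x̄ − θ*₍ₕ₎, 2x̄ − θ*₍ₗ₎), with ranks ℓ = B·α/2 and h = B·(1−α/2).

(22.10, 30.17)

Percentile endpoints at ranks 1 and 49: θ*₍1₎ = 22.13, θ*₍49₎ = 30.20.
Basic interval reflects these around x̄:
  lower = 2 × 26.15 − 30.20 = 22.10
  upper = 2 × 26.15 − 22.13 = 30.17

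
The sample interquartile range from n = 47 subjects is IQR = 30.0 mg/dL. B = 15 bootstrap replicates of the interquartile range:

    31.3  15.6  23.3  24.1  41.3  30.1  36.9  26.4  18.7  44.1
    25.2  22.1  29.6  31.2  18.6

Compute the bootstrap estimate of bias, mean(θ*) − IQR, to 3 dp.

mean(θ*) = (31.3 + 15.6 + 23.3 + 24.1 + 41.3 + 30.1 + 36.9 + 26.4 + 18.7 + 44.1 + 25.2 + 22.1 + 29.6 + 31.2 + 18.6) / 15 = 27.9000
bias = 27.9000 − 30.0

bias = −2.100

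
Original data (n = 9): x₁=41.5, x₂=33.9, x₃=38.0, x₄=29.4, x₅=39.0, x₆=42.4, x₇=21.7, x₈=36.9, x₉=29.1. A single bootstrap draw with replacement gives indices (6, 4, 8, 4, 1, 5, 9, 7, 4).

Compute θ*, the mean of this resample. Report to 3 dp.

Resample values: 42.4, 29.4, 36.9, 29.4, 41.5, 39.0, 29.1, 21.7, 29.4.
Mean = (42.4 + 29.4 + 36.9 + 29.4 + 41.5 + 39.0 + 29.1 + 21.7 + 29.4) / 9 = 298.80 / 9 = 33.200

θ* = 33.200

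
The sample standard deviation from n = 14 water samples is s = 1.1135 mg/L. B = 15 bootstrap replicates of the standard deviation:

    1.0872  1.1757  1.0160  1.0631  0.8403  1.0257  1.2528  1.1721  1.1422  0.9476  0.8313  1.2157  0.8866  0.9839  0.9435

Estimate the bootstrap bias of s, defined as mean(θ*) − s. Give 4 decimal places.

bias = −0.0746

mean(θ*) = (1.0872 + 1.1757 + 1.0160 + 1.0631 + 0.8403 + 1.0257 + 1.2528 + 1.1721 + 1.1422 + 0.9476 + 0.8313 + 1.2157 + 0.8866 + 0.9839 + 0.9435) / 15 = 1.03891
bias = 1.03891 − 1.1135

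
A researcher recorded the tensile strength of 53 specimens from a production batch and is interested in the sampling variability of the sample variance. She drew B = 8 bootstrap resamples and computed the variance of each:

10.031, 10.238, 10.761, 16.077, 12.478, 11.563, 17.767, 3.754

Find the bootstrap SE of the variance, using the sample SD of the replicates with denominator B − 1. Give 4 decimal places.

SE* = 4.2330

Bootstrap SE is the standard deviation of the 8 replicate variances.
Mean of replicates: (10.031 + 10.238 + 10.761 + 16.077 + 12.478 + 11.563 + 17.767 + 3.754) / 8 = 92.66900 / 8 = 11.58362
Sum of squared deviations: (−1.55262)² + (−1.34563)² + (−0.82263)² + (+4.49338)² + (+0.89438)² + (−0.02062)² + (+6.18337)² + (−7.82963)² = 125.42597
Variance = 125.42597 / 7 = 17.91800
SE* = √17.91800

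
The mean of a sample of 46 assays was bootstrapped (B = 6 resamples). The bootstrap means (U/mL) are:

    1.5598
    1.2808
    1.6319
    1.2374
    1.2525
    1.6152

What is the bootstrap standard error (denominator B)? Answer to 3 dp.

Bootstrap SE is the standard deviation of the 6 replicate means.
Mean of replicates: (1.5598 + 1.2808 + 1.6319 + 1.2374 + 1.2525 + 1.6152) / 6 = 8.57760 / 6 = 1.42960
Sum of squared deviations: (+0.13020)² + (−0.14880)² + (+0.20230)² + (−0.19220)² + (−0.17710)² + (+0.18560)² = 0.18277
Variance = 0.18277 / 6 = 0.03046
SE* = √0.03046

SE* = 0.175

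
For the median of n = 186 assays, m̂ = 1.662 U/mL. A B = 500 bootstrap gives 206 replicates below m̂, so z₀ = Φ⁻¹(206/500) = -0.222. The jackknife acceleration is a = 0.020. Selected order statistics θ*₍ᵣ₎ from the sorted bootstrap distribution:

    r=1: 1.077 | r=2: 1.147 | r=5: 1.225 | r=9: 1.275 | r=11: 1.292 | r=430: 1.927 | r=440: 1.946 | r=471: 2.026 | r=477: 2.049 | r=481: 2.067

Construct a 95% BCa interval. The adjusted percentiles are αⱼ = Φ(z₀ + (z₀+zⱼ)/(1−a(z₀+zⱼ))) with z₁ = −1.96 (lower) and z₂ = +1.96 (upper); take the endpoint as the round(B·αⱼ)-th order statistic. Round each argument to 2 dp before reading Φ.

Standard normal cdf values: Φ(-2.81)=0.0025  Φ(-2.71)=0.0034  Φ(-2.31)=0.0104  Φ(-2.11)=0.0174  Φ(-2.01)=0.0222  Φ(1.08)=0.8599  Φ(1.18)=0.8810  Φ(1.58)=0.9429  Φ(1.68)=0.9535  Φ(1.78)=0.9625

(1.225, 2.026)

Lower: z₀ + z₁ = -0.222 + (-1.960) = -2.182; 1 − a(z₀+z₁) = 1 − (0.020)(-2.182) = 1.0436; argument = -0.222 + (-2.182)/1.0436 = -2.3128 → -2.31.
α₁ = Φ(-2.31) = 0.0104; rank = round(500 × 0.0104) = 5; θ*₍5₎ = 1.225.
Upper: z₀ + z₂ = 1.738; 1 − a(z₀+z₂) = 0.9652; argument = 1.5786 → 1.58; α₂ = 0.9429; rank = 471; θ*₍471₎ = 2.026.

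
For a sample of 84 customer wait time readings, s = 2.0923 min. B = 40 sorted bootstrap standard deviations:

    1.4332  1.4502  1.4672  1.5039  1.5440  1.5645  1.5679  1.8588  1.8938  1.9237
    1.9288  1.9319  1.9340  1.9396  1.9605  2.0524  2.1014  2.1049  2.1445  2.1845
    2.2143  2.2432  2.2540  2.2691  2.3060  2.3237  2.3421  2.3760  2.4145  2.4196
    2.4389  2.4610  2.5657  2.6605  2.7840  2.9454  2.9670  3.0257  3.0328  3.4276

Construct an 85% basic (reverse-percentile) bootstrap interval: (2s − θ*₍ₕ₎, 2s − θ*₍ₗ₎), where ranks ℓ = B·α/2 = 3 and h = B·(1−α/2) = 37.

(1.2176, 2.7174)

Percentile endpoints at ranks 3 and 37: θ*₍3₎ = 1.4672, θ*₍37₎ = 2.9670.
Basic interval reflects these around s:
  lower = 2 × 2.0923 − 2.9670 = 1.2176
  upper = 2 × 2.0923 − 1.4672 = 2.7174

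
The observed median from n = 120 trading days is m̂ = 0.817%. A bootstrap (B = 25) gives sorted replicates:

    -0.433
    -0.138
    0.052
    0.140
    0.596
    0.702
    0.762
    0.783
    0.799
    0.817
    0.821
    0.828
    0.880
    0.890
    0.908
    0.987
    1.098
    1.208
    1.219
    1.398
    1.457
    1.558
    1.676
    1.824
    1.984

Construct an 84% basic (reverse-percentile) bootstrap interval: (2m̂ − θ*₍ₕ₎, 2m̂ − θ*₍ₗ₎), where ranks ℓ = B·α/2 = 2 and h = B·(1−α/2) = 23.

(-0.042, 1.772)

Percentile endpoints at ranks 2 and 23: θ*₍2₎ = -0.138, θ*₍23₎ = 1.676.
Basic interval reflects these around m̂:
  lower = 2 × 0.817 − 1.676 = -0.042
  upper = 2 × 0.817 − -0.138 = 1.772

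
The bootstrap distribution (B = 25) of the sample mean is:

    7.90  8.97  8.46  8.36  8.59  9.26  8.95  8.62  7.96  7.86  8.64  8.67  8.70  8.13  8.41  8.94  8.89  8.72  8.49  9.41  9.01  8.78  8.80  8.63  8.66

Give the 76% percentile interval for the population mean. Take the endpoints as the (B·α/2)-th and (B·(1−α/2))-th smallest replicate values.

Sorted replicates: 7.86, 7.90, 7.96, 8.13, 8.36, 8.41, 8.46, 8.49, 8.59, 8.62, 8.63, 8.64, 8.66, 8.67, 8.70, 8.72, 8.78, 8.80, 8.89, 8.94, 8.95, 8.97, 9.01, 9.26, 9.41
α = 0.24; lower rank = 25 × 0.120 = 3; upper rank = 25 × 0.880 = 22.
The 3rd smallest replicate is 7.96; the 22nd is 8.97.

(7.96, 8.97)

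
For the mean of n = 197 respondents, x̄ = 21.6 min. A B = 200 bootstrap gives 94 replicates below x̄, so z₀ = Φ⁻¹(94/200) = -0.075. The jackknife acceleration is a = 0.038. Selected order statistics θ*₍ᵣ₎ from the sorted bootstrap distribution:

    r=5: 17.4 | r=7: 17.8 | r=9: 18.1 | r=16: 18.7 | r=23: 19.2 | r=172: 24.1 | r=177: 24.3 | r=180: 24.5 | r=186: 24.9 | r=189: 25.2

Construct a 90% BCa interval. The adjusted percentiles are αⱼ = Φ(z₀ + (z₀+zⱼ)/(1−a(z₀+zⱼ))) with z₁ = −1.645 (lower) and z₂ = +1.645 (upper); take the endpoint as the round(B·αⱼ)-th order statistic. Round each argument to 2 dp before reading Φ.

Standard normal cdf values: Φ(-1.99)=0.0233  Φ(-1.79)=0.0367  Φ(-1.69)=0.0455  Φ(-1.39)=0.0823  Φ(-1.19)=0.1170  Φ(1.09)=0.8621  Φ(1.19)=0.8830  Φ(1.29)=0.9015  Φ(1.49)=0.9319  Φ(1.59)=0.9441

(18.1, 25.2)

Lower: z₀ + z₁ = -0.075 + (-1.645) = -1.720; 1 − a(z₀+z₁) = 1 − (0.038)(-1.720) = 1.0654; argument = -0.075 + (-1.720)/1.0654 = -1.6895 → -1.69.
α₁ = Φ(-1.69) = 0.0455; rank = round(200 × 0.0455) = 9; θ*₍9₎ = 18.1.
Upper: z₀ + z₂ = 1.570; 1 − a(z₀+z₂) = 0.9403; argument = 1.5946 → 1.59; α₂ = 0.9441; rank = 189; θ*₍189₎ = 25.2.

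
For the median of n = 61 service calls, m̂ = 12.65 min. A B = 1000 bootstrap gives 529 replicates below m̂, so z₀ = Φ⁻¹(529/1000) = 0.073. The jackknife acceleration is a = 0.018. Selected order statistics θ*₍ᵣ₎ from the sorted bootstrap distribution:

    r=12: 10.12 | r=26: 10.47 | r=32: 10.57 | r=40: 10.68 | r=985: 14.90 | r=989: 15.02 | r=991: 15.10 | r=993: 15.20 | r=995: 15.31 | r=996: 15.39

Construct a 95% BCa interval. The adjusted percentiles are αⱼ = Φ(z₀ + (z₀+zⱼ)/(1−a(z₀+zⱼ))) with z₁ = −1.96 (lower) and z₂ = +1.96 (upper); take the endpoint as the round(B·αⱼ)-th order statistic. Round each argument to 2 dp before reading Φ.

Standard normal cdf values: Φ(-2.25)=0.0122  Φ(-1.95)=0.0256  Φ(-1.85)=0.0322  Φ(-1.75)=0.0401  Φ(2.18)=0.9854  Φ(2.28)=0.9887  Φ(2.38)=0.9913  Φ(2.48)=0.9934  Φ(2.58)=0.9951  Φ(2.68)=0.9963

Lower: z₀ + z₁ = 0.073 + (-1.960) = -1.887; 1 − a(z₀+z₁) = 1 − (0.018)(-1.887) = 1.0340; argument = 0.073 + (-1.887)/1.0340 = -1.7520 → -1.75.
α₁ = Φ(-1.75) = 0.0401; rank = round(1000 × 0.0401) = 40; θ*₍40₎ = 10.68.
Upper: z₀ + z₂ = 2.033; 1 − a(z₀+z₂) = 0.9634; argument = 2.1832 → 2.18; α₂ = 0.9854; rank = 985; θ*₍985₎ = 14.90.

(10.68, 14.90)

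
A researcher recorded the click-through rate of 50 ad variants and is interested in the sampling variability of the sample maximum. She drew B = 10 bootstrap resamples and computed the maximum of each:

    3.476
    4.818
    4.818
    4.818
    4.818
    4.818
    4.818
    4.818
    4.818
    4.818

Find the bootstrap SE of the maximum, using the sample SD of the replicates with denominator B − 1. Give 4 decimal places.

SE* = 0.4244

Bootstrap SE is the standard deviation of the 10 replicate maximums.
Mean of replicates: (3.476 + 4.818 + 4.818 + 4.818 + 4.818 + 4.818 + 4.818 + 4.818 + 4.818 + 4.818) / 10 = 46.83800 / 10 = 4.68380
Sum of squared deviations: (−1.20780)² + (+0.13420)² + (+0.13420)² + (+0.13420)² + (+0.13420)² + (+0.13420)² + (+0.13420)² + (+0.13420)² + (+0.13420)² + (+0.13420)² = 1.62087
Variance = 1.62087 / 9 = 0.18010
SE* = √0.18010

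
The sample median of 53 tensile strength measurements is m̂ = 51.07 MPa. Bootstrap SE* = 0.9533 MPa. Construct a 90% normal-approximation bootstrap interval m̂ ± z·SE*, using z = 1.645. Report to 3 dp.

(49.502, 52.638)

Margin = 1.645 × 0.9533 = 1.5682
Interval: 51.07 ± 1.5682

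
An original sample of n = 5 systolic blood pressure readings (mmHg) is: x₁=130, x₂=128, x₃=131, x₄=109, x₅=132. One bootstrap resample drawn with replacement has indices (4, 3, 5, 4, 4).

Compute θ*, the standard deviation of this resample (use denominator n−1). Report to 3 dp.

θ* = 12.329

Resample values: 109, 131, 132, 109, 109.
Mean = 118.0000; sum of squared deviations = 608.0000
s² = 608.0000 / 4 = 152.0000
s = √152.0000 = 12.329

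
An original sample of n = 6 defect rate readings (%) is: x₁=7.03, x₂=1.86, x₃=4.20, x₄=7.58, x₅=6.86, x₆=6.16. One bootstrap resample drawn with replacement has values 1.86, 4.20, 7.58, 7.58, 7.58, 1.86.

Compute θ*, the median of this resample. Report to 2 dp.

Sorted: 1.86, 1.86, 4.20, 7.58, 7.58, 7.58
Median = average of the two middle values = 5.89

θ* = 5.89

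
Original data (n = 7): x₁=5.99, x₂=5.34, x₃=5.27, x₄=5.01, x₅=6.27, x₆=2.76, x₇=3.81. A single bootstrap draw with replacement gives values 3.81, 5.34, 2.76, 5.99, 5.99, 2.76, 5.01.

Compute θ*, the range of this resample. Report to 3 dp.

Range = 5.99 − 2.76 = 3.230

θ* = 3.230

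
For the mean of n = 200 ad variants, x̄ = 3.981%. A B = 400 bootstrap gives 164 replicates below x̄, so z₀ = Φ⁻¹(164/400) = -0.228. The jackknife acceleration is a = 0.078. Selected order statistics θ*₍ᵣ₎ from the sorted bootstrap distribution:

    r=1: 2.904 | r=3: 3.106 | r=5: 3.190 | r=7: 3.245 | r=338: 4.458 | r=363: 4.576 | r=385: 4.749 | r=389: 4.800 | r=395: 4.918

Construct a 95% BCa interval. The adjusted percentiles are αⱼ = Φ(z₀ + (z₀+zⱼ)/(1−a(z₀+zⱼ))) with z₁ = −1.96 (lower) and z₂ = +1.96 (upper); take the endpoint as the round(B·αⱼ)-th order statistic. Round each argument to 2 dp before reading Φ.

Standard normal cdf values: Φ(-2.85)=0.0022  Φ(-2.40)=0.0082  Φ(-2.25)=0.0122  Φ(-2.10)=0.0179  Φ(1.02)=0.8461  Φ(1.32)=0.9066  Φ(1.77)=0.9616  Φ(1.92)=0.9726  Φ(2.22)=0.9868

Lower: z₀ + z₁ = -0.228 + (-1.960) = -2.188; 1 − a(z₀+z₁) = 1 − (0.078)(-2.188) = 1.1707; argument = -0.228 + (-2.188)/1.1707 = -2.0970 → -2.10.
α₁ = Φ(-2.10) = 0.0179; rank = round(400 × 0.0179) = 7; θ*₍7₎ = 3.245.
Upper: z₀ + z₂ = 1.732; 1 − a(z₀+z₂) = 0.8649; argument = 1.7745 → 1.77; α₂ = 0.9616; rank = 385; θ*₍385₎ = 4.749.

(3.245, 4.749)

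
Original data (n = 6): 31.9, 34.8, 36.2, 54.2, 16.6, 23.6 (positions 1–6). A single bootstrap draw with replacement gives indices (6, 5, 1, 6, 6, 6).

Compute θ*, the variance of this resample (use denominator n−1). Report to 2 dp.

θ* = 23.52

Resample values: 23.6, 16.6, 31.9, 23.6, 23.6, 23.6.
Mean = 23.8167; sum of squared deviations = 117.6083
s² = 117.6083 / 5 = 23.5217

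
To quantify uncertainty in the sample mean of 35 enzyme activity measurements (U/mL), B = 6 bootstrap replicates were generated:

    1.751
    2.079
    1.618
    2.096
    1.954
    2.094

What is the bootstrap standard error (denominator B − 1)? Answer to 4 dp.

SE* = 0.2033

Bootstrap SE is the standard deviation of the 6 replicate means.
Mean of replicates: (1.751 + 2.079 + 1.618 + 2.096 + 1.954 + 2.094) / 6 = 11.59200 / 6 = 1.93200
Sum of squared deviations: (−0.18100)² + (+0.14700)² + (−0.31400)² + (+0.16400)² + (+0.02200)² + (+0.16200)² = 0.20659
Variance = 0.20659 / 5 = 0.04132
SE* = √0.04132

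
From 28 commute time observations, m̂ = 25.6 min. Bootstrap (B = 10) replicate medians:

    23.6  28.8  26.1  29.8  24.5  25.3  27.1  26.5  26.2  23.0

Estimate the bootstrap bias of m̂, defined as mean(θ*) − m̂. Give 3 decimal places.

mean(θ*) = (23.6 + 28.8 + 26.1 + 29.8 + 24.5 + 25.3 + 27.1 + 26.5 + 26.2 + 23.0) / 10 = 26.0900
bias = 26.0900 − 25.6

bias = +0.490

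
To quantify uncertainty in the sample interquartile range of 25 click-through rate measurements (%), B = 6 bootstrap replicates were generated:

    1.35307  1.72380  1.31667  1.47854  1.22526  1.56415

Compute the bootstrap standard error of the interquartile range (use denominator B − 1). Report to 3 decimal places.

SE* = 0.182

Bootstrap SE is the standard deviation of the 6 replicate interquartile ranges.
Mean of replicates: (1.35307 + 1.72380 + 1.31667 + 1.47854 + 1.22526 + 1.56415) / 6 = 8.661490 / 6 = 1.443582
Sum of squared deviations: (−0.090512)² + (+0.280218)² + (−0.126912)² + (+0.034958)² + (−0.218322)² + (+0.120568)² = 0.166244
Variance = 0.166244 / 5 = 0.033249
SE* = √0.033249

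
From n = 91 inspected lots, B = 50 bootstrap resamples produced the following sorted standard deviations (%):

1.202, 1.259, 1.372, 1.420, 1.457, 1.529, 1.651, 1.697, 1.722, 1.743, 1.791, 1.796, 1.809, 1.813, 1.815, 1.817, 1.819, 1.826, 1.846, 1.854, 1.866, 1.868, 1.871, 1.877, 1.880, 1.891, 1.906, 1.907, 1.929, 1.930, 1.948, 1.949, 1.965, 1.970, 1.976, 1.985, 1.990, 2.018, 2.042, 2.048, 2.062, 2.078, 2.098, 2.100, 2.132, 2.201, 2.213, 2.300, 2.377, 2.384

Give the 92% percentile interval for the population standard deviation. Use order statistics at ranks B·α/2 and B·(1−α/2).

α = 0.08; lower rank = 50 × 0.040 = 2; upper rank = 50 × 0.960 = 48.
The 2nd smallest replicate is 1.259; the 48th is 2.300.

(1.259, 2.300)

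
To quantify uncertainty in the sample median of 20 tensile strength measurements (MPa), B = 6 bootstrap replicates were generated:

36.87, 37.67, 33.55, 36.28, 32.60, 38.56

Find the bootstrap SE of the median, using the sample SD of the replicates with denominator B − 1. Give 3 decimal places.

SE* = 2.354

Bootstrap SE is the standard deviation of the 6 replicate medians.
Mean of replicates: (36.87 + 37.67 + 33.55 + 36.28 + 32.60 + 38.56) / 6 = 215.5300 / 6 = 35.9217
Sum of squared deviations: (+0.9483)² + (+1.7483)² + (−2.3717)² + (+0.3583)² + (−3.3217)² + (+2.6383)² = 27.7035
Variance = 27.7035 / 5 = 5.5407
SE* = √5.5407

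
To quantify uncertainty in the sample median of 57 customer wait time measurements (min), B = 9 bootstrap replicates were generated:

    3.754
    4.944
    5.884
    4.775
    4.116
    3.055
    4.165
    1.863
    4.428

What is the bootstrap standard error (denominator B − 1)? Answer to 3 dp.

SE* = 1.155

Bootstrap SE is the standard deviation of the 9 replicate medians.
Mean of replicates: (3.754 + 4.944 + 5.884 + 4.775 + 4.116 + 3.055 + 4.165 + 1.863 + 4.428) / 9 = 36.9840 / 9 = 4.1093
Sum of squared deviations: (−0.3553)² + (+0.8347)² + (+1.7747)² + (+0.6657)² + (+0.0067)² + (−1.0543)² + (+0.0557)² + (−2.2463)² + (+0.3187)² = 10.6778
Variance = 10.6778 / 8 = 1.3347
SE* = √1.3347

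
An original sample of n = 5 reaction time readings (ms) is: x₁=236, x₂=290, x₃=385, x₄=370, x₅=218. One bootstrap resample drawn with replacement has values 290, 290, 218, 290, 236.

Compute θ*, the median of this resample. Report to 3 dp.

θ* = 290.000

Sorted: 218, 236, 290, 290, 290
Median = middle value = 290.000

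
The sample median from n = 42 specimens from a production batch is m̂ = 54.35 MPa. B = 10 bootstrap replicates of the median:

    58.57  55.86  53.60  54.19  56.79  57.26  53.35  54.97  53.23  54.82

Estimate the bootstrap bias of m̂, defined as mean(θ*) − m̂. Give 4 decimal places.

mean(θ*) = (58.57 + 55.86 + 53.60 + 54.19 + 56.79 + 57.26 + 53.35 + 54.97 + 53.23 + 54.82) / 10 = 55.26400
bias = 55.26400 − 54.35

bias = +0.9140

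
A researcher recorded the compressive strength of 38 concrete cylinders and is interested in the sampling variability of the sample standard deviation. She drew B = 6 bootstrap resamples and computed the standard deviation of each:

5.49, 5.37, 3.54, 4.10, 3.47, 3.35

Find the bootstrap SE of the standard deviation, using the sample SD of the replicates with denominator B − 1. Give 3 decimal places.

SE* = 0.973

Bootstrap SE is the standard deviation of the 6 replicate standard deviations.
Mean of replicates: (5.49 + 5.37 + 3.54 + 4.10 + 3.47 + 3.35) / 6 = 25.3200 / 6 = 4.2200
Sum of squared deviations: (+1.2700)² + (+1.1500)² + (−0.6800)² + (−0.1200)² + (−0.7500)² + (−0.8700)² = 4.7316
Variance = 4.7316 / 5 = 0.9463
SE* = √0.9463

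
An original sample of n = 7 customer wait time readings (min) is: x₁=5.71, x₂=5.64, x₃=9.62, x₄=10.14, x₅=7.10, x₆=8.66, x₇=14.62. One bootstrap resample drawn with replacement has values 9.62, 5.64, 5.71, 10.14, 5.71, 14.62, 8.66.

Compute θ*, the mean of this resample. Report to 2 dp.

θ* = 8.59

Mean = (9.62 + 5.64 + 5.71 + 10.14 + 5.71 + 14.62 + 8.66) / 7 = 60.100 / 7 = 8.59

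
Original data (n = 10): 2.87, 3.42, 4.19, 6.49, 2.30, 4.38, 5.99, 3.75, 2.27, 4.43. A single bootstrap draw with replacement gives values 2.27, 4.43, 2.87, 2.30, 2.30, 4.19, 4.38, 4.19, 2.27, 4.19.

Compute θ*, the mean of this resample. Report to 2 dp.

θ* = 3.34

Mean = (2.27 + 4.43 + 2.87 + 2.30 + 2.30 + 4.19 + 4.38 + 4.19 + 2.27 + 4.19) / 10 = 33.390 / 10 = 3.34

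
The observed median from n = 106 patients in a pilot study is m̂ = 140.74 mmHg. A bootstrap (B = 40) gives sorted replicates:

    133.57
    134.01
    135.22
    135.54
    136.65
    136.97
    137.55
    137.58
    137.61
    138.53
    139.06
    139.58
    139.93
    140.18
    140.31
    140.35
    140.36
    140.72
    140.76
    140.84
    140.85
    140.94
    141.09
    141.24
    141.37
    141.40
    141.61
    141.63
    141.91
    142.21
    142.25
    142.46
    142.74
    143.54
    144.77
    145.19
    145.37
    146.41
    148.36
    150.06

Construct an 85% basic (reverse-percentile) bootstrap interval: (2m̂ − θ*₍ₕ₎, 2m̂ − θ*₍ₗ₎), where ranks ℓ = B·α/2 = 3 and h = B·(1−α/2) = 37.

Percentile endpoints at ranks 3 and 37: θ*₍3₎ = 135.22, θ*₍37₎ = 145.37.
Basic interval reflects these around m̂:
  lower = 2 × 140.74 − 145.37 = 136.11
  upper = 2 × 140.74 − 135.22 = 146.26

(136.11, 146.26)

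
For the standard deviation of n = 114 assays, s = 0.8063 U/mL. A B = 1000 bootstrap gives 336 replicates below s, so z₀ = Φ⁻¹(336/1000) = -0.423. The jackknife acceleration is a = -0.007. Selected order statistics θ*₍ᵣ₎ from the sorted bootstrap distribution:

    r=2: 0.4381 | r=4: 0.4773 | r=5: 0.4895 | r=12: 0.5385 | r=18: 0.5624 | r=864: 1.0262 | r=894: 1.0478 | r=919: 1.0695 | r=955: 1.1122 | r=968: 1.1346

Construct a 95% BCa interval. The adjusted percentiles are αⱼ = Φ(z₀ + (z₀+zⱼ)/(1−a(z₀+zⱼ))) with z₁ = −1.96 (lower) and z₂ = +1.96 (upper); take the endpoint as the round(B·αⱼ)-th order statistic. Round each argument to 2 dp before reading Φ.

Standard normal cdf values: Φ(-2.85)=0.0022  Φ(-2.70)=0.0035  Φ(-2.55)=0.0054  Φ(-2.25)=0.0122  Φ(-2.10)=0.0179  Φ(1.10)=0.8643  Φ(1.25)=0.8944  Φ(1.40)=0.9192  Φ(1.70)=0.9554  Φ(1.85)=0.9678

Lower: z₀ + z₁ = -0.423 + (-1.960) = -2.383; 1 − a(z₀+z₁) = 1 − (-0.007)(-2.383) = 0.9833; argument = -0.423 + (-2.383)/0.9833 = -2.8464 → -2.85.
α₁ = Φ(-2.85) = 0.0022; rank = round(1000 × 0.0022) = 2; θ*₍2₎ = 0.4381.
Upper: z₀ + z₂ = 1.537; 1 − a(z₀+z₂) = 1.0108; argument = 1.0976 → 1.10; α₂ = 0.8643; rank = 864; θ*₍864₎ = 1.0262.

(0.4381, 1.0262)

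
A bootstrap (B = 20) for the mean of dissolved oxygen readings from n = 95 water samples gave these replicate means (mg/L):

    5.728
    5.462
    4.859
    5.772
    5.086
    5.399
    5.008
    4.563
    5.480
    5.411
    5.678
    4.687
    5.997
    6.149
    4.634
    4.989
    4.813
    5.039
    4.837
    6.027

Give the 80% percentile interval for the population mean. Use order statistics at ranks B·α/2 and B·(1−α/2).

(4.634, 5.997)

Sorted replicates: 4.563, 4.634, 4.687, 4.813, 4.837, 4.859, 4.989, 5.008, 5.039, 5.086, 5.399, 5.411, 5.462, 5.480, 5.678, 5.728, 5.772, 5.997, 6.027, 6.149
α = 0.20; lower rank = 20 × 0.100 = 2; upper rank = 20 × 0.900 = 18.
The 2nd smallest replicate is 4.634; the 18th is 5.997.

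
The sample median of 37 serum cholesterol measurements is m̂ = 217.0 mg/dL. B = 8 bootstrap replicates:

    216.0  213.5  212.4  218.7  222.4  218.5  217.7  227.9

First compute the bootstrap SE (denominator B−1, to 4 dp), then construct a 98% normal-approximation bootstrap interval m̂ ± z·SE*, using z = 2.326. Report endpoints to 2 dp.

(205.45, 228.55)

Mean of replicates = 218.3875; sum of squared deviations = 172.6088; SE* = √(172.6088/7) = 4.9657
Margin = 2.326 × 4.9657 = 11.550
Interval: 217.0 ± 11.550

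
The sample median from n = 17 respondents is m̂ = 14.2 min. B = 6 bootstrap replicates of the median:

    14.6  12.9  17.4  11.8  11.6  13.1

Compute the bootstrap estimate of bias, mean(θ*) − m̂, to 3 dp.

bias = −0.633

mean(θ*) = (14.6 + 12.9 + 17.4 + 11.8 + 11.6 + 13.1) / 6 = 13.5667
bias = 13.5667 − 14.2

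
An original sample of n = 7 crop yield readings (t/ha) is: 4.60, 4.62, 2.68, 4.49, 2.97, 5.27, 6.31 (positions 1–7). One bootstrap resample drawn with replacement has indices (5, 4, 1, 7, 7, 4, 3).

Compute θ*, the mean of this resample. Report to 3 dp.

θ* = 4.550

Resample values: 2.97, 4.49, 4.60, 6.31, 6.31, 4.49, 2.68.
Mean = (2.97 + 4.49 + 4.60 + 6.31 + 6.31 + 4.49 + 2.68) / 7 = 31.850 / 7 = 4.550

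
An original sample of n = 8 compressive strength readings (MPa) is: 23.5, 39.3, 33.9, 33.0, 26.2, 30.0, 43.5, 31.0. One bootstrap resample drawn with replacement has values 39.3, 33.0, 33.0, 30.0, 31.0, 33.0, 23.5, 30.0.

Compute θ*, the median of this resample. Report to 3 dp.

θ* = 32.000

Sorted: 23.5, 30.0, 30.0, 31.0, 33.0, 33.0, 33.0, 39.3
Median = average of the two middle values = 32.000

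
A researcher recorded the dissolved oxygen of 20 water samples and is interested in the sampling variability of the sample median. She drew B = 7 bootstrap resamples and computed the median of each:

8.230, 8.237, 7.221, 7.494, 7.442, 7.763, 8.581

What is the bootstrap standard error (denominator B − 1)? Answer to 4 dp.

Bootstrap SE is the standard deviation of the 7 replicate medians.
Mean of replicates: (8.230 + 8.237 + 7.221 + 7.494 + 7.442 + 7.763 + 8.581) / 7 = 54.96800 / 7 = 7.85257
Sum of squared deviations: (+0.37743)² + (+0.38443)² + (−0.63157)² + (−0.35857)² + (−0.41057)² + (−0.08957)² + (+0.72843)² = 1.52489
Variance = 1.52489 / 6 = 0.25415
SE* = √0.25415

SE* = 0.5041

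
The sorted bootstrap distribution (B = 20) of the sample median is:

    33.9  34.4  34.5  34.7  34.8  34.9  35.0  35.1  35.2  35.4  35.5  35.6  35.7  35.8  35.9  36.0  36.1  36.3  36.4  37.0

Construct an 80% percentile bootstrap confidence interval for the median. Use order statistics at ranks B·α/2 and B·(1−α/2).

(34.4, 36.3)

α = 0.20; lower rank = 20 × 0.100 = 2; upper rank = 20 × 0.900 = 18.
The 2nd smallest replicate is 34.4; the 18th is 36.3.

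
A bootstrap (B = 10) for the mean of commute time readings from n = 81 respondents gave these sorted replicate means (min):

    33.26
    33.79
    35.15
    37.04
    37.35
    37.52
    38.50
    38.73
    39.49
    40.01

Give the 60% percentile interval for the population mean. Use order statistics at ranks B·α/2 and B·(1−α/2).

(33.79, 38.73)

α = 0.40; lower rank = 10 × 0.200 = 2; upper rank = 10 × 0.800 = 8.
The 2nd smallest replicate is 33.79; the 8th is 38.73.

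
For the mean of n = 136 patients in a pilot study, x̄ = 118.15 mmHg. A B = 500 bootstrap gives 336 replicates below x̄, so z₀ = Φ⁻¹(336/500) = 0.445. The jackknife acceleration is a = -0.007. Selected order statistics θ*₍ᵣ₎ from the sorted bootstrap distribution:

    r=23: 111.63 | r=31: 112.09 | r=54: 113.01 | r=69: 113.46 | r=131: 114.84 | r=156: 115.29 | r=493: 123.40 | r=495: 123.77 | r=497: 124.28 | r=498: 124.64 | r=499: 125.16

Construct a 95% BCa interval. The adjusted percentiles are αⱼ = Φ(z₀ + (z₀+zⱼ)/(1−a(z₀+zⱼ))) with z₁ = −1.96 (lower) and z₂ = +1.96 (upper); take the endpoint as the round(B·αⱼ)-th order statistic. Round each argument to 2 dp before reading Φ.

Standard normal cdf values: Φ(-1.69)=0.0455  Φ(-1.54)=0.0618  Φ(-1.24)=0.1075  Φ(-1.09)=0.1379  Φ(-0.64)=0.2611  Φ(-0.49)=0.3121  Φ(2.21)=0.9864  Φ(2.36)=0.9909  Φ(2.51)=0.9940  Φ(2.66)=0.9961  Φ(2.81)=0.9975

Lower: z₀ + z₁ = 0.445 + (-1.960) = -1.515; 1 − a(z₀+z₁) = 1 − (-0.007)(-1.515) = 0.9894; argument = 0.445 + (-1.515)/0.9894 = -1.0862 → -1.09.
α₁ = Φ(-1.09) = 0.1379; rank = round(500 × 0.1379) = 69; θ*₍69₎ = 113.46.
Upper: z₀ + z₂ = 2.405; 1 − a(z₀+z₂) = 1.0168; argument = 2.8102 → 2.81; α₂ = 0.9975; rank = 499; θ*₍499₎ = 125.16.

(113.46, 125.16)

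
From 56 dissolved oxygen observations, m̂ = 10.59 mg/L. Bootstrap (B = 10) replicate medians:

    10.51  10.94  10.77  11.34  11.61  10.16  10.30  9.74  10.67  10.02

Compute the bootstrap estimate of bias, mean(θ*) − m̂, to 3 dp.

mean(θ*) = (10.51 + 10.94 + 10.77 + 11.34 + 11.61 + 10.16 + 10.30 + 9.74 + 10.67 + 10.02) / 10 = 10.6060
bias = 10.6060 − 10.59

bias = +0.016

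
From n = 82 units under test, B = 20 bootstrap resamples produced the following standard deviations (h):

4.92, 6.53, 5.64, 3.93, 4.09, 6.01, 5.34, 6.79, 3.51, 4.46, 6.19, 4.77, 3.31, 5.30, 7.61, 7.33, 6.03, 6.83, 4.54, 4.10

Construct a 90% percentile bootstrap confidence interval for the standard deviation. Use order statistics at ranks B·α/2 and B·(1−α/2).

Sorted replicates: 3.31, 3.51, 3.93, 4.09, 4.10, 4.46, 4.54, 4.77, 4.92, 5.30, 5.34, 5.64, 6.01, 6.03, 6.19, 6.53, 6.79, 6.83, 7.33, 7.61
α = 0.10; lower rank = 20 × 0.050 = 1; upper rank = 20 × 0.950 = 19.
The 1st smallest replicate is 3.31; the 19th is 7.33.

(3.31, 7.33)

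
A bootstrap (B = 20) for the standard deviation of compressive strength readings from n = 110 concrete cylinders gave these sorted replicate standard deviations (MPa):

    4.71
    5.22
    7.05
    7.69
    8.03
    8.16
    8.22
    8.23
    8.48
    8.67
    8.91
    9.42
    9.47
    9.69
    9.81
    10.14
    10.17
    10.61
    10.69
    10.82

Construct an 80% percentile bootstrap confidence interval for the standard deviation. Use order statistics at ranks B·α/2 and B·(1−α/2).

α = 0.20; lower rank = 20 × 0.100 = 2; upper rank = 20 × 0.900 = 18.
The 2nd smallest replicate is 5.22; the 18th is 10.61.

(5.22, 10.61)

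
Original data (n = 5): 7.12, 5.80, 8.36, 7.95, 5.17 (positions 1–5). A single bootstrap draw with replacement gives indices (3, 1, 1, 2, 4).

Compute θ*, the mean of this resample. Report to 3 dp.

Resample values: 8.36, 7.12, 7.12, 5.80, 7.95.
Mean = (8.36 + 7.12 + 7.12 + 5.80 + 7.95) / 5 = 36.350 / 5 = 7.270

θ* = 7.270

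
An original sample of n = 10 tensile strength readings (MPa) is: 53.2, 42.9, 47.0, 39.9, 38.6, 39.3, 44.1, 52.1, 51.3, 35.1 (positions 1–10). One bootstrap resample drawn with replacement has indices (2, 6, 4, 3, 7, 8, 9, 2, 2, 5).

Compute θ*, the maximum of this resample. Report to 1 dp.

θ* = 52.1

Resample values: 42.9, 39.3, 39.9, 47.0, 44.1, 52.1, 51.3, 42.9, 42.9, 38.6.
Maximum = 52.1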